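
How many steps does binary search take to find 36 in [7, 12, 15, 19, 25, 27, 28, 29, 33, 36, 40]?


Search for 36:
[0,10] mid=5 arr[5]=27
[6,10] mid=8 arr[8]=33
[9,10] mid=9 arr[9]=36
Total: 3 comparisons


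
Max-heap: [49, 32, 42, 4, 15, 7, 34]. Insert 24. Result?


Append 24: [49, 32, 42, 4, 15, 7, 34, 24]
Bubble up: swap idx 7(24) with idx 3(4)
Result: [49, 32, 42, 24, 15, 7, 34, 4]


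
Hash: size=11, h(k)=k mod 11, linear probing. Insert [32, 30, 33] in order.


Insertions: 32->slot 10; 30->slot 8; 33->slot 0
Table: [33, None, None, None, None, None, None, None, 30, None, 32]


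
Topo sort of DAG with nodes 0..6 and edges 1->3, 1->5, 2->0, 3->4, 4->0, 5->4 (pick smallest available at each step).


Kahn's algorithm, process smallest node first
Order: [1, 2, 3, 5, 4, 0, 6]


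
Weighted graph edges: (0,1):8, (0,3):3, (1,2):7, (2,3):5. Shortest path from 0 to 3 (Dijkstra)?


Dijkstra from 0:
Distances: {0: 0, 1: 8, 2: 8, 3: 3}
Shortest distance to 3 = 3, path = [0, 3]


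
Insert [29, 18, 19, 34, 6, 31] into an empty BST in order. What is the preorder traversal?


Root = 29; build tree by BST insertion.
Preorder traversal: [29, 18, 6, 19, 34, 31]


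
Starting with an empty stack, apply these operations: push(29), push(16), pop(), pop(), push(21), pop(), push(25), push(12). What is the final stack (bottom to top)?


push(29) -> [29]
push(16) -> [29, 16]
pop() returns 16 -> [29]
pop() returns 29 -> []
push(21) -> [21]
pop() returns 21 -> []
push(25) -> [25]
push(12) -> [25, 12]
Final stack (bottom to top): [25, 12]


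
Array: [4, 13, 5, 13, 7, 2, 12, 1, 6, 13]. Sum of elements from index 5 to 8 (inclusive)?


Prefix sums: [0, 4, 17, 22, 35, 42, 44, 56, 57, 63, 76]
Sum[5..8] = prefix[9] - prefix[5] = 63 - 42 = 21


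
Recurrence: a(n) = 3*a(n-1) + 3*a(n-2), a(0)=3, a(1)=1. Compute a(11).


Build bottom-up:
...a(9)=119151, a(10)=451737, a(11)=3*451737+3*119151=1712664


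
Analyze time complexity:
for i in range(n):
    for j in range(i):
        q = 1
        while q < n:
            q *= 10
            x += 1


Per nesting level: O(n) * O(n) [triangular over i] * O(log n) = O(n^2 log n)
Complexity: O(n^2 log n)


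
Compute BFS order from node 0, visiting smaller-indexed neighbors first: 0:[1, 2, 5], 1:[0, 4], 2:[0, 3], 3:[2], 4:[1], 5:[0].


BFS queue: start with [0]
Visit order: [0, 1, 2, 5, 4, 3]


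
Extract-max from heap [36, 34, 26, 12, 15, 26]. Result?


Max = 36
Replace root with last, heapify down
Resulting heap: [34, 26, 26, 12, 15]


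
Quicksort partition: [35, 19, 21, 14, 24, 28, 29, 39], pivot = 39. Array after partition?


Elements <= 39 go left of pivot.
Result: [35, 19, 21, 14, 24, 28, 29, 39], pivot at index 7


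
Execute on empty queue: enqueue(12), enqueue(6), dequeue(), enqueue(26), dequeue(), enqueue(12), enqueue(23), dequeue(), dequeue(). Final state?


enqueue(12) -> [12]
enqueue(6) -> [12, 6]
dequeue() returns 12 -> [6]
enqueue(26) -> [6, 26]
dequeue() returns 6 -> [26]
enqueue(12) -> [26, 12]
enqueue(23) -> [26, 12, 23]
dequeue() returns 26 -> [12, 23]
dequeue() returns 12 -> [23]
Final queue (front to back): [23]


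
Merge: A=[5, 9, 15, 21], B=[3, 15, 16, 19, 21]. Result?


Compare heads, take smaller each step.
Merged: [3, 5, 9, 15, 15, 16, 19, 21, 21]


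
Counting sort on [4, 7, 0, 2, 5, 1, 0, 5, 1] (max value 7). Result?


Count array: [2, 2, 1, 0, 1, 2, 0, 1]
Reconstruct: [0, 0, 1, 1, 2, 4, 5, 5, 7]


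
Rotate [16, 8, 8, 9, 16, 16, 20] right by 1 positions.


Right rotate by 1: [20, 16, 8, 8, 9, 16, 16]


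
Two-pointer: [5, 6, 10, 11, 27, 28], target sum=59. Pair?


Two pointers: lo=0, hi=5
No pair sums to 59


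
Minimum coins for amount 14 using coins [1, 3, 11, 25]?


dp[0]=0; dp[i]=1+min(dp[i-c] for c in coins)
...dp[9]=3, dp[10]=4, dp[11]=1, dp[12]=2, dp[13]=3, dp[14]=2
Minimum coins for 14 = 2


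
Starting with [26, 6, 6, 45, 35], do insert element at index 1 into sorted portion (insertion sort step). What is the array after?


After one pass: [6, 26, 6, 45, 35]


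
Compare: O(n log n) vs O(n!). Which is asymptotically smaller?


linearithmic grows slower than factorial
O(n log n) is asymptotically smaller; O(n!) grows faster


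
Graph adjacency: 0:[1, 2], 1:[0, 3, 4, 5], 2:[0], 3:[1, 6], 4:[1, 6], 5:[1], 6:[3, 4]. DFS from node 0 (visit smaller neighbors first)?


DFS stack-based: start with [0]
Visit order: [0, 1, 3, 6, 4, 5, 2]


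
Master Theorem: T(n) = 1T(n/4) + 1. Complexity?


a=1, b=4, c=0. log_4(1)=0 = c=0. Case 2: O(n^c log n) = O(log n)
Complexity: O(log n)


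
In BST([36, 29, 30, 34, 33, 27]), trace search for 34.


BST root = 36
Search for 34: compare at each node
Path: [36, 29, 30, 34]


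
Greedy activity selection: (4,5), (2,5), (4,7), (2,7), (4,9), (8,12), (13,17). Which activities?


Greedy: pick earliest-ending, then skip overlaps.
Selected (3 activities): [(4, 5), (8, 12), (13, 17)]


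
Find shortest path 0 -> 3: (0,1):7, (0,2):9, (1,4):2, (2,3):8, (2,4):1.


Dijkstra from 0:
Distances: {0: 0, 1: 7, 2: 9, 3: 17, 4: 9}
Shortest distance to 3 = 17, path = [0, 2, 3]


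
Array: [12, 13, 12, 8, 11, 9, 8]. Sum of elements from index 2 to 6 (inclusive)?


Prefix sums: [0, 12, 25, 37, 45, 56, 65, 73]
Sum[2..6] = prefix[7] - prefix[2] = 73 - 25 = 48


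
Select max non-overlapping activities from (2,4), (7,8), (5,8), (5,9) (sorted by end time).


Greedy: pick earliest-ending, then skip overlaps.
Selected (2 activities): [(2, 4), (7, 8)]


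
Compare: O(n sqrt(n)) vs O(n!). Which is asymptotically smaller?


n^1.5 grows slower than factorial
O(n sqrt(n)) is asymptotically smaller; O(n!) grows faster


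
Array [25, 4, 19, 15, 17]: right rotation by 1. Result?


Right rotate by 1: [17, 25, 4, 19, 15]


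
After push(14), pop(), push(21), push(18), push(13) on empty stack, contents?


push(14) -> [14]
pop() returns 14 -> []
push(21) -> [21]
push(18) -> [21, 18]
push(13) -> [21, 18, 13]
Final stack (bottom to top): [21, 18, 13]


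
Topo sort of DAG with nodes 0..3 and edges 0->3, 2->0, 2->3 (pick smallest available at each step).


Kahn's algorithm, process smallest node first
Order: [1, 2, 0, 3]


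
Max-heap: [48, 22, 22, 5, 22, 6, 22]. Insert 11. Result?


Append 11: [48, 22, 22, 5, 22, 6, 22, 11]
Bubble up: swap idx 7(11) with idx 3(5)
Result: [48, 22, 22, 11, 22, 6, 22, 5]


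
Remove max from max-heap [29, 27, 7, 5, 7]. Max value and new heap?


Max = 29
Replace root with last, heapify down
Resulting heap: [27, 7, 7, 5]


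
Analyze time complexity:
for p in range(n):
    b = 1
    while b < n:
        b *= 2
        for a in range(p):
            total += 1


Per nesting level: O(n) * O(log n) * O(n) [triangular over p] = O(n^2 log n)
Complexity: O(n^2 log n)


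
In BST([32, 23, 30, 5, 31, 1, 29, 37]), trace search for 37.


BST root = 32
Search for 37: compare at each node
Path: [32, 37]


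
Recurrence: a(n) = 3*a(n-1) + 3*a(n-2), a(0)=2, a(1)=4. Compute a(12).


Build bottom-up:
...a(10)=747468, a(11)=2833866, a(12)=3*2833866+3*747468=10744002


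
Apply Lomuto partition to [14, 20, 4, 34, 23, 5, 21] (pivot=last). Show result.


Elements <= 21 go left of pivot.
Result: [14, 20, 4, 5, 21, 34, 23], pivot at index 4


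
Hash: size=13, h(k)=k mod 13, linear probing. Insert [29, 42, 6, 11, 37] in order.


Insertions: 29->slot 3; 42->slot 4; 6->slot 6; 11->slot 11; 37->slot 12
Table: [None, None, None, 29, 42, None, 6, None, None, None, None, 11, 37]


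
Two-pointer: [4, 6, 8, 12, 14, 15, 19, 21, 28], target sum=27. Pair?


Two pointers: lo=0, hi=8
Found pair: (6, 21) summing to 27


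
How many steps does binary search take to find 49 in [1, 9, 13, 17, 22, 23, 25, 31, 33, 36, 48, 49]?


Search for 49:
[0,11] mid=5 arr[5]=23
[6,11] mid=8 arr[8]=33
[9,11] mid=10 arr[10]=48
[11,11] mid=11 arr[11]=49
Total: 4 comparisons


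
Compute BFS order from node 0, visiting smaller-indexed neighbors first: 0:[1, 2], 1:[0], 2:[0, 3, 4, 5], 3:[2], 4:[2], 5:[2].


BFS queue: start with [0]
Visit order: [0, 1, 2, 3, 4, 5]


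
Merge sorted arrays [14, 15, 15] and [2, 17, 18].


Compare heads, take smaller each step.
Merged: [2, 14, 15, 15, 17, 18]


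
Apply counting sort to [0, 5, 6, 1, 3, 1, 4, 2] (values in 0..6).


Count array: [1, 2, 1, 1, 1, 1, 1]
Reconstruct: [0, 1, 1, 2, 3, 4, 5, 6]


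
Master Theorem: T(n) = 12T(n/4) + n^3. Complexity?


a=12, b=4, c=3. log_4(12)=1.792 < c=3. Case 3: O(n^c) = O(n^3)
Complexity: O(n^3)


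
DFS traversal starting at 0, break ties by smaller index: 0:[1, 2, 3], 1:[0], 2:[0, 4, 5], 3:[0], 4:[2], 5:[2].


DFS stack-based: start with [0]
Visit order: [0, 1, 2, 4, 5, 3]


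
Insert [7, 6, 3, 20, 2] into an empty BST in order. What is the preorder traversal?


Root = 7; build tree by BST insertion.
Preorder traversal: [7, 6, 3, 2, 20]


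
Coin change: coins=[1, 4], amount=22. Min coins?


dp[0]=0; dp[i]=1+min(dp[i-c] for c in coins)
...dp[17]=5, dp[18]=6, dp[19]=7, dp[20]=5, dp[21]=6, dp[22]=7
Minimum coins for 22 = 7


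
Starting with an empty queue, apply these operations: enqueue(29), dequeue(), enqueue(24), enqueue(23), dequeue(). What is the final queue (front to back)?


enqueue(29) -> [29]
dequeue() returns 29 -> []
enqueue(24) -> [24]
enqueue(23) -> [24, 23]
dequeue() returns 24 -> [23]
Final queue (front to back): [23]


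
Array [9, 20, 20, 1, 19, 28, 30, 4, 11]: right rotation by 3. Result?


Right rotate by 3: [30, 4, 11, 9, 20, 20, 1, 19, 28]


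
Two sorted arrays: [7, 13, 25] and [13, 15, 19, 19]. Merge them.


Compare heads, take smaller each step.
Merged: [7, 13, 13, 15, 19, 19, 25]


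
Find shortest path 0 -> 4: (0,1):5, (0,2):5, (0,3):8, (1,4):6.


Dijkstra from 0:
Distances: {0: 0, 1: 5, 2: 5, 3: 8, 4: 11}
Shortest distance to 4 = 11, path = [0, 1, 4]


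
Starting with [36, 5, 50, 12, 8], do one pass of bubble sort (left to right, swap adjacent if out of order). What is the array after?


After one pass: [5, 36, 12, 8, 50]


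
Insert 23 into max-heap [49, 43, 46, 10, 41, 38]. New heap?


Append 23: [49, 43, 46, 10, 41, 38, 23]
Bubble up: no swaps needed
Result: [49, 43, 46, 10, 41, 38, 23]


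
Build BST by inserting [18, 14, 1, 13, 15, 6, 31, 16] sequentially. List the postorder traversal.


Root = 18; build tree by BST insertion.
Postorder traversal: [6, 13, 1, 16, 15, 14, 31, 18]


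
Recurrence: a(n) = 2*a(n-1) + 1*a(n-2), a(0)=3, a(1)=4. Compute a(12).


Build bottom-up:
...a(10)=12467, a(11)=30098, a(12)=2*30098+1*12467=72663


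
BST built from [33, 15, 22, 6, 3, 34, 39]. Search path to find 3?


BST root = 33
Search for 3: compare at each node
Path: [33, 15, 6, 3]


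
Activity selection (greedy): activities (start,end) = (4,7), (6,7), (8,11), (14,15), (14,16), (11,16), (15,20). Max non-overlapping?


Greedy: pick earliest-ending, then skip overlaps.
Selected (4 activities): [(4, 7), (8, 11), (14, 15), (15, 20)]


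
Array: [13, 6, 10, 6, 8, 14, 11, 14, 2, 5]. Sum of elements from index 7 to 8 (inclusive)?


Prefix sums: [0, 13, 19, 29, 35, 43, 57, 68, 82, 84, 89]
Sum[7..8] = prefix[9] - prefix[7] = 84 - 68 = 16


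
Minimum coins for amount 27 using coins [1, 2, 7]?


dp[0]=0; dp[i]=1+min(dp[i-c] for c in coins)
...dp[22]=4, dp[23]=4, dp[24]=5, dp[25]=5, dp[26]=6, dp[27]=6
Minimum coins for 27 = 6


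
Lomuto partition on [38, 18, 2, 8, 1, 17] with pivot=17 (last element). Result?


Elements <= 17 go left of pivot.
Result: [2, 8, 1, 17, 38, 18], pivot at index 3


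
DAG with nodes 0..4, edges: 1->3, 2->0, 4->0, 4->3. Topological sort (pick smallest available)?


Kahn's algorithm, process smallest node first
Order: [1, 2, 4, 0, 3]


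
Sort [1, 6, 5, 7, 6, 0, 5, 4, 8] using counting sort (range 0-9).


Count array: [1, 1, 0, 0, 1, 2, 2, 1, 1, 0]
Reconstruct: [0, 1, 4, 5, 5, 6, 6, 7, 8]


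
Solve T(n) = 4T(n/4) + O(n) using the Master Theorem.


a=4, b=4, c=1. log_4(4)=1 = c=1. Case 2: O(n^c log n) = O(n log n)
Complexity: O(n log n)


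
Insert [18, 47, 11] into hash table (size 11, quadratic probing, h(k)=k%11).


Insertions: 18->slot 7; 47->slot 3; 11->slot 0
Table: [11, None, None, 47, None, None, None, 18, None, None, None]


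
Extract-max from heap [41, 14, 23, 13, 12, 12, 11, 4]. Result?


Max = 41
Replace root with last, heapify down
Resulting heap: [23, 14, 12, 13, 12, 4, 11]


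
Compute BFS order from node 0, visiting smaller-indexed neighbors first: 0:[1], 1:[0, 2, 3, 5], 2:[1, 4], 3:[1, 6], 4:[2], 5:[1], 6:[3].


BFS queue: start with [0]
Visit order: [0, 1, 2, 3, 5, 4, 6]


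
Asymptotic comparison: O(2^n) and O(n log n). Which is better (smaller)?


linearithmic grows slower than exponential
O(n log n) is asymptotically smaller; O(2^n) grows faster


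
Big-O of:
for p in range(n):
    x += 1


Per nesting level: O(n) = O(n)
Complexity: O(n)


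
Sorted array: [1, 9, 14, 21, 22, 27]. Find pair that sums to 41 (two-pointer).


Two pointers: lo=0, hi=5
Found pair: (14, 27) summing to 41


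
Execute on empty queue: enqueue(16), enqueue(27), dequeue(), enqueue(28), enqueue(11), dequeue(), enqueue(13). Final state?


enqueue(16) -> [16]
enqueue(27) -> [16, 27]
dequeue() returns 16 -> [27]
enqueue(28) -> [27, 28]
enqueue(11) -> [27, 28, 11]
dequeue() returns 27 -> [28, 11]
enqueue(13) -> [28, 11, 13]
Final queue (front to back): [28, 11, 13]


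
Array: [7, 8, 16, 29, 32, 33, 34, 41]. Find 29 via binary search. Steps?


Search for 29:
[0,7] mid=3 arr[3]=29
Total: 1 comparisons


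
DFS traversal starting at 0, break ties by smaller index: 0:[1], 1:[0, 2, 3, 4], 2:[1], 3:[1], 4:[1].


DFS stack-based: start with [0]
Visit order: [0, 1, 2, 3, 4]


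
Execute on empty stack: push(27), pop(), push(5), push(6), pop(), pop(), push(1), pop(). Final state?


push(27) -> [27]
pop() returns 27 -> []
push(5) -> [5]
push(6) -> [5, 6]
pop() returns 6 -> [5]
pop() returns 5 -> []
push(1) -> [1]
pop() returns 1 -> []
Final stack (bottom to top): []


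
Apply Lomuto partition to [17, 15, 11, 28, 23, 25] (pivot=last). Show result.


Elements <= 25 go left of pivot.
Result: [17, 15, 11, 23, 25, 28], pivot at index 4


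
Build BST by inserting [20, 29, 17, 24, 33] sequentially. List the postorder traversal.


Root = 20; build tree by BST insertion.
Postorder traversal: [17, 24, 33, 29, 20]


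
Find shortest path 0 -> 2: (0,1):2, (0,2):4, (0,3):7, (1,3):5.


Dijkstra from 0:
Distances: {0: 0, 1: 2, 2: 4, 3: 7}
Shortest distance to 2 = 4, path = [0, 2]


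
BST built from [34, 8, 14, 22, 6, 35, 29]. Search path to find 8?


BST root = 34
Search for 8: compare at each node
Path: [34, 8]


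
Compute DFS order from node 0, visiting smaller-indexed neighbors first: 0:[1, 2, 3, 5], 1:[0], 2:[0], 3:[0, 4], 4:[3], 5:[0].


DFS stack-based: start with [0]
Visit order: [0, 1, 2, 3, 4, 5]


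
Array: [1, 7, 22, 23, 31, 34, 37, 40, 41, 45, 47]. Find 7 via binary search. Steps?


Search for 7:
[0,10] mid=5 arr[5]=34
[0,4] mid=2 arr[2]=22
[0,1] mid=0 arr[0]=1
[1,1] mid=1 arr[1]=7
Total: 4 comparisons


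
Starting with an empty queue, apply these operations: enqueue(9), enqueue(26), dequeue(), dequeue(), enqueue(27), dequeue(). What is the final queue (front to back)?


enqueue(9) -> [9]
enqueue(26) -> [9, 26]
dequeue() returns 9 -> [26]
dequeue() returns 26 -> []
enqueue(27) -> [27]
dequeue() returns 27 -> []
Final queue (front to back): []


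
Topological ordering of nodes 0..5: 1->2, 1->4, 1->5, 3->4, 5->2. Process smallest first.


Kahn's algorithm, process smallest node first
Order: [0, 1, 3, 4, 5, 2]


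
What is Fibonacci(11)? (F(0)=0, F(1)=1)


F(n)=F(n-1)+F(n-2)
...F(9)=34, F(10)=55, F(11)=89


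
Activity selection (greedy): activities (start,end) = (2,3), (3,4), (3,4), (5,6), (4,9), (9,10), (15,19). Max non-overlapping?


Greedy: pick earliest-ending, then skip overlaps.
Selected (5 activities): [(2, 3), (3, 4), (5, 6), (9, 10), (15, 19)]


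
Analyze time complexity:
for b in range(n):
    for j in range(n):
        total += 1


Per nesting level: O(n) * O(n) = O(n^2)
Complexity: O(n^2)


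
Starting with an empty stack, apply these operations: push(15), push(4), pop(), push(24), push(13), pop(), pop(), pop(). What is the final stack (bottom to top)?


push(15) -> [15]
push(4) -> [15, 4]
pop() returns 4 -> [15]
push(24) -> [15, 24]
push(13) -> [15, 24, 13]
pop() returns 13 -> [15, 24]
pop() returns 24 -> [15]
pop() returns 15 -> []
Final stack (bottom to top): []


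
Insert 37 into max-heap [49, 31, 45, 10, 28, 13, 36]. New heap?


Append 37: [49, 31, 45, 10, 28, 13, 36, 37]
Bubble up: swap idx 7(37) with idx 3(10); swap idx 3(37) with idx 1(31)
Result: [49, 37, 45, 31, 28, 13, 36, 10]


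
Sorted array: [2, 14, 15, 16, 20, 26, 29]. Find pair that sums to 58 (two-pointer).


Two pointers: lo=0, hi=6
No pair sums to 58


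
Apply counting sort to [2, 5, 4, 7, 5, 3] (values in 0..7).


Count array: [0, 0, 1, 1, 1, 2, 0, 1]
Reconstruct: [2, 3, 4, 5, 5, 7]


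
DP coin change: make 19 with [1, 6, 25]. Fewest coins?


dp[0]=0; dp[i]=1+min(dp[i-c] for c in coins)
...dp[14]=4, dp[15]=5, dp[16]=6, dp[17]=7, dp[18]=3, dp[19]=4
Minimum coins for 19 = 4


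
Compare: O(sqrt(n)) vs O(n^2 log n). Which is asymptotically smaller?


sublinear grows slower than n^2 log n
O(sqrt(n)) is asymptotically smaller; O(n^2 log n) grows faster


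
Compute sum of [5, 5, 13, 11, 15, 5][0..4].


Prefix sums: [0, 5, 10, 23, 34, 49, 54]
Sum[0..4] = prefix[5] - prefix[0] = 49 - 0 = 49


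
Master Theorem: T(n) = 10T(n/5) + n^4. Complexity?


a=10, b=5, c=4. log_5(10)=1.431 < c=4. Case 3: O(n^c) = O(n^4)
Complexity: O(n^4)


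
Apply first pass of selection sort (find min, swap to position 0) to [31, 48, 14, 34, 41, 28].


After one pass: [14, 48, 31, 34, 41, 28]


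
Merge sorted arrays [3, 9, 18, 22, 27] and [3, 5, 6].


Compare heads, take smaller each step.
Merged: [3, 3, 5, 6, 9, 18, 22, 27]


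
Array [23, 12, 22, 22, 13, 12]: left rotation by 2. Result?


Left rotate by 2: [22, 22, 13, 12, 23, 12]


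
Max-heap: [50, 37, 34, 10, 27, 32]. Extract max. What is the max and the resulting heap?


Max = 50
Replace root with last, heapify down
Resulting heap: [37, 32, 34, 10, 27]


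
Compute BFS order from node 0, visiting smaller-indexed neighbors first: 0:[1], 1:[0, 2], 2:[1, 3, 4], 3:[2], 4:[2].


BFS queue: start with [0]
Visit order: [0, 1, 2, 3, 4]


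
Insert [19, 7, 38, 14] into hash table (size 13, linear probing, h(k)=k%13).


Insertions: 19->slot 6; 7->slot 7; 38->slot 12; 14->slot 1
Table: [None, 14, None, None, None, None, 19, 7, None, None, None, None, 38]


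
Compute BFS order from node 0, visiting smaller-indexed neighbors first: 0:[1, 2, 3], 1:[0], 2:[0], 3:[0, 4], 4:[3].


BFS queue: start with [0]
Visit order: [0, 1, 2, 3, 4]


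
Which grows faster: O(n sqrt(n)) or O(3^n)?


n^1.5 grows slower than exponential (base 3)
O(n sqrt(n)) is asymptotically smaller; O(3^n) grows faster


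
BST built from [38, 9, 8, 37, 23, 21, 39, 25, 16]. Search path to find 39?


BST root = 38
Search for 39: compare at each node
Path: [38, 39]


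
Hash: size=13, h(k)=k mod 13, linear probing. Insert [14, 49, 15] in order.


Insertions: 14->slot 1; 49->slot 10; 15->slot 2
Table: [None, 14, 15, None, None, None, None, None, None, None, 49, None, None]


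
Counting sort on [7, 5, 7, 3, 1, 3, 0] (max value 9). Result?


Count array: [1, 1, 0, 2, 0, 1, 0, 2, 0, 0]
Reconstruct: [0, 1, 3, 3, 5, 7, 7]


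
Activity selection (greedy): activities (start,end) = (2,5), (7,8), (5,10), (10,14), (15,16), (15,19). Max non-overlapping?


Greedy: pick earliest-ending, then skip overlaps.
Selected (4 activities): [(2, 5), (7, 8), (10, 14), (15, 16)]


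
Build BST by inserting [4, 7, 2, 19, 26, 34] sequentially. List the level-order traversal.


Root = 4; build tree by BST insertion.
Level-Order traversal: [4, 2, 7, 19, 26, 34]


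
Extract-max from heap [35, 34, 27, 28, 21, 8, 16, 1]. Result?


Max = 35
Replace root with last, heapify down
Resulting heap: [34, 28, 27, 1, 21, 8, 16]


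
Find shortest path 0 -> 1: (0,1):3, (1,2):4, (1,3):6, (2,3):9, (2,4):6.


Dijkstra from 0:
Distances: {0: 0, 1: 3, 2: 7, 3: 9, 4: 13}
Shortest distance to 1 = 3, path = [0, 1]


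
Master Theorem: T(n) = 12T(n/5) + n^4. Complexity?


a=12, b=5, c=4. log_5(12)=1.544 < c=4. Case 3: O(n^c) = O(n^4)
Complexity: O(n^4)


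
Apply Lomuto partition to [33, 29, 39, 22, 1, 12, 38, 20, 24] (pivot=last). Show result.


Elements <= 24 go left of pivot.
Result: [22, 1, 12, 20, 24, 39, 38, 33, 29], pivot at index 4


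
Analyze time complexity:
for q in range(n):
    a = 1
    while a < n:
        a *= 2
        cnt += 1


Per nesting level: O(n) * O(log n) = O(n log n)
Complexity: O(n log n)


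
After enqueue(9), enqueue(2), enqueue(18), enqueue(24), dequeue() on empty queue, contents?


enqueue(9) -> [9]
enqueue(2) -> [9, 2]
enqueue(18) -> [9, 2, 18]
enqueue(24) -> [9, 2, 18, 24]
dequeue() returns 9 -> [2, 18, 24]
Final queue (front to back): [2, 18, 24]


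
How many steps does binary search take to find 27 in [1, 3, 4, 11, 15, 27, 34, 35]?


Search for 27:
[0,7] mid=3 arr[3]=11
[4,7] mid=5 arr[5]=27
Total: 2 comparisons


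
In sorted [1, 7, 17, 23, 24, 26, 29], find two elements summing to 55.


Two pointers: lo=0, hi=6
Found pair: (26, 29) summing to 55


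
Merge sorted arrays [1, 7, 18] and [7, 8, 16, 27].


Compare heads, take smaller each step.
Merged: [1, 7, 7, 8, 16, 18, 27]


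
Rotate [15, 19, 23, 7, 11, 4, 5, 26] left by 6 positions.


Left rotate by 6: [5, 26, 15, 19, 23, 7, 11, 4]


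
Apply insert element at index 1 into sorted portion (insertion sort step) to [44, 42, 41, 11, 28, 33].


After one pass: [42, 44, 41, 11, 28, 33]


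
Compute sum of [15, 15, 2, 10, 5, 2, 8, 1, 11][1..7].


Prefix sums: [0, 15, 30, 32, 42, 47, 49, 57, 58, 69]
Sum[1..7] = prefix[8] - prefix[1] = 58 - 15 = 43


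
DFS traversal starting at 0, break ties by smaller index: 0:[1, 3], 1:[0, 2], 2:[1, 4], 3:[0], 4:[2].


DFS stack-based: start with [0]
Visit order: [0, 1, 2, 4, 3]


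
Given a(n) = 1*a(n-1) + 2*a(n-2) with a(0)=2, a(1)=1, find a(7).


Build bottom-up:
...a(5)=31, a(6)=65, a(7)=1*65+2*31=127


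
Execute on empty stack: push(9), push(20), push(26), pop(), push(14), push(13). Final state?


push(9) -> [9]
push(20) -> [9, 20]
push(26) -> [9, 20, 26]
pop() returns 26 -> [9, 20]
push(14) -> [9, 20, 14]
push(13) -> [9, 20, 14, 13]
Final stack (bottom to top): [9, 20, 14, 13]


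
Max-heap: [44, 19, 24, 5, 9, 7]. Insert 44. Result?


Append 44: [44, 19, 24, 5, 9, 7, 44]
Bubble up: swap idx 6(44) with idx 2(24)
Result: [44, 19, 44, 5, 9, 7, 24]


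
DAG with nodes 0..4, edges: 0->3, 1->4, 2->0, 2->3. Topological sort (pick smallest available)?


Kahn's algorithm, process smallest node first
Order: [1, 2, 0, 3, 4]


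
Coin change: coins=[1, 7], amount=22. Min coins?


dp[0]=0; dp[i]=1+min(dp[i-c] for c in coins)
...dp[17]=5, dp[18]=6, dp[19]=7, dp[20]=8, dp[21]=3, dp[22]=4
Minimum coins for 22 = 4


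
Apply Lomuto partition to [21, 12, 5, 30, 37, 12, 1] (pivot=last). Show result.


Elements <= 1 go left of pivot.
Result: [1, 12, 5, 30, 37, 12, 21], pivot at index 0


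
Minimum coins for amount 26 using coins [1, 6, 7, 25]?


dp[0]=0; dp[i]=1+min(dp[i-c] for c in coins)
...dp[21]=3, dp[22]=4, dp[23]=5, dp[24]=4, dp[25]=1, dp[26]=2
Minimum coins for 26 = 2


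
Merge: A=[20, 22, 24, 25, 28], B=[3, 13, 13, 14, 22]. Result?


Compare heads, take smaller each step.
Merged: [3, 13, 13, 14, 20, 22, 22, 24, 25, 28]


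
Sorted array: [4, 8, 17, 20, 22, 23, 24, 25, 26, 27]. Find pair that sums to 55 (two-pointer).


Two pointers: lo=0, hi=9
No pair sums to 55


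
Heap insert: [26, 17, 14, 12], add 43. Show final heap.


Append 43: [26, 17, 14, 12, 43]
Bubble up: swap idx 4(43) with idx 1(17); swap idx 1(43) with idx 0(26)
Result: [43, 26, 14, 12, 17]


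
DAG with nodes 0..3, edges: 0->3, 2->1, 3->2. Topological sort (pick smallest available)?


Kahn's algorithm, process smallest node first
Order: [0, 3, 2, 1]


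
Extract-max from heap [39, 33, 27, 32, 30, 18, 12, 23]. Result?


Max = 39
Replace root with last, heapify down
Resulting heap: [33, 32, 27, 23, 30, 18, 12]


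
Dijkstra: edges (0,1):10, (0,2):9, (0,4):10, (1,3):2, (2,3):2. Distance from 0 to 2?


Dijkstra from 0:
Distances: {0: 0, 1: 10, 2: 9, 3: 11, 4: 10}
Shortest distance to 2 = 9, path = [0, 2]


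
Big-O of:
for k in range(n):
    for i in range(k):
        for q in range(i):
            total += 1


Per nesting level: O(n) * O(n) [triangular over k] * O(n) [triangular over i] = O(n^3)
Complexity: O(n^3)


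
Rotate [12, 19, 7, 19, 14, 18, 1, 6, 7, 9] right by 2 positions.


Right rotate by 2: [7, 9, 12, 19, 7, 19, 14, 18, 1, 6]


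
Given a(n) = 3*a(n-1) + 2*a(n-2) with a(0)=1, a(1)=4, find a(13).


Build bottom-up:
...a(11)=1293962, a(12)=4608514, a(13)=3*4608514+2*1293962=16413466


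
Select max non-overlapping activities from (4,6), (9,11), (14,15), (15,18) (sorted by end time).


Greedy: pick earliest-ending, then skip overlaps.
Selected (4 activities): [(4, 6), (9, 11), (14, 15), (15, 18)]


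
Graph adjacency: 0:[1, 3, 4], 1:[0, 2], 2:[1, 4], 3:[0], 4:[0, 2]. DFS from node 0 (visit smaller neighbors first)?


DFS stack-based: start with [0]
Visit order: [0, 1, 2, 4, 3]


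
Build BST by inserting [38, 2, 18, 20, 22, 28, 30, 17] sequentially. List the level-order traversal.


Root = 38; build tree by BST insertion.
Level-Order traversal: [38, 2, 18, 17, 20, 22, 28, 30]


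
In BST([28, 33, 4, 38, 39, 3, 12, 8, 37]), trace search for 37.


BST root = 28
Search for 37: compare at each node
Path: [28, 33, 38, 37]


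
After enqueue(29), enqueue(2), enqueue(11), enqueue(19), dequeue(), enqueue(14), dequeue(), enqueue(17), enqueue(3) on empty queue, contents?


enqueue(29) -> [29]
enqueue(2) -> [29, 2]
enqueue(11) -> [29, 2, 11]
enqueue(19) -> [29, 2, 11, 19]
dequeue() returns 29 -> [2, 11, 19]
enqueue(14) -> [2, 11, 19, 14]
dequeue() returns 2 -> [11, 19, 14]
enqueue(17) -> [11, 19, 14, 17]
enqueue(3) -> [11, 19, 14, 17, 3]
Final queue (front to back): [11, 19, 14, 17, 3]


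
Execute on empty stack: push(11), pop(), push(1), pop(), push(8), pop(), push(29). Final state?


push(11) -> [11]
pop() returns 11 -> []
push(1) -> [1]
pop() returns 1 -> []
push(8) -> [8]
pop() returns 8 -> []
push(29) -> [29]
Final stack (bottom to top): [29]


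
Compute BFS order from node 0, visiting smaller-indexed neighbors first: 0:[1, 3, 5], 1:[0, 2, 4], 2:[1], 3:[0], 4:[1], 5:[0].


BFS queue: start with [0]
Visit order: [0, 1, 3, 5, 2, 4]


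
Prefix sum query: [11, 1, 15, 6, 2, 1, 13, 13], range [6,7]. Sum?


Prefix sums: [0, 11, 12, 27, 33, 35, 36, 49, 62]
Sum[6..7] = prefix[8] - prefix[6] = 62 - 36 = 26


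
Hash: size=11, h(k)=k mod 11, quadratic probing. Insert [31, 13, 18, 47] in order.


Insertions: 31->slot 9; 13->slot 2; 18->slot 7; 47->slot 3
Table: [None, None, 13, 47, None, None, None, 18, None, 31, None]


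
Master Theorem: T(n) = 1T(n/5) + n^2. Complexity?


a=1, b=5, c=2. log_5(1)=0 < c=2. Case 3: O(n^c) = O(n^2)
Complexity: O(n^2)


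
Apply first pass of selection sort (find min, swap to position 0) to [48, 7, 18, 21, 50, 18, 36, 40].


After one pass: [7, 48, 18, 21, 50, 18, 36, 40]


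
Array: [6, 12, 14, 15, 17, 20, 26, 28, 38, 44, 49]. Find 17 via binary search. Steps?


Search for 17:
[0,10] mid=5 arr[5]=20
[0,4] mid=2 arr[2]=14
[3,4] mid=3 arr[3]=15
[4,4] mid=4 arr[4]=17
Total: 4 comparisons


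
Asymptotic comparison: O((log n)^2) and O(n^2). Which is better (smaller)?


polylogarithmic grows slower than quadratic
O((log n)^2) is asymptotically smaller; O(n^2) grows faster


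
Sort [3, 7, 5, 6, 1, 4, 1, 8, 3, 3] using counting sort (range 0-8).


Count array: [0, 2, 0, 3, 1, 1, 1, 1, 1]
Reconstruct: [1, 1, 3, 3, 3, 4, 5, 6, 7, 8]


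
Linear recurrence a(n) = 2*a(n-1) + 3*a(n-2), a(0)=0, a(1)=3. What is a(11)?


Build bottom-up:
...a(9)=14763, a(10)=44286, a(11)=2*44286+3*14763=132861


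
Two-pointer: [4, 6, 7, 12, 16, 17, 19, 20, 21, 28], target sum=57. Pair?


Two pointers: lo=0, hi=9
No pair sums to 57


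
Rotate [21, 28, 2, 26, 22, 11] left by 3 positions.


Left rotate by 3: [26, 22, 11, 21, 28, 2]


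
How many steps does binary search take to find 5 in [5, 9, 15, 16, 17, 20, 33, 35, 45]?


Search for 5:
[0,8] mid=4 arr[4]=17
[0,3] mid=1 arr[1]=9
[0,0] mid=0 arr[0]=5
Total: 3 comparisons


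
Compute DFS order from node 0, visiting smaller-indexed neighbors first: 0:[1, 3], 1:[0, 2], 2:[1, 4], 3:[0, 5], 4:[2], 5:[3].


DFS stack-based: start with [0]
Visit order: [0, 1, 2, 4, 3, 5]


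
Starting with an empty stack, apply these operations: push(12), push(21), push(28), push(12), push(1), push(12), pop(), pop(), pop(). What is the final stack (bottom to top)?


push(12) -> [12]
push(21) -> [12, 21]
push(28) -> [12, 21, 28]
push(12) -> [12, 21, 28, 12]
push(1) -> [12, 21, 28, 12, 1]
push(12) -> [12, 21, 28, 12, 1, 12]
pop() returns 12 -> [12, 21, 28, 12, 1]
pop() returns 1 -> [12, 21, 28, 12]
pop() returns 12 -> [12, 21, 28]
Final stack (bottom to top): [12, 21, 28]


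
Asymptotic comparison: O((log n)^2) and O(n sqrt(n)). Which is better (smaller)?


polylogarithmic grows slower than n^1.5
O((log n)^2) is asymptotically smaller; O(n sqrt(n)) grows faster


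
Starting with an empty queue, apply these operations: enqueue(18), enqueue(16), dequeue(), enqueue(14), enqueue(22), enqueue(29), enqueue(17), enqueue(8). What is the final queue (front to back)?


enqueue(18) -> [18]
enqueue(16) -> [18, 16]
dequeue() returns 18 -> [16]
enqueue(14) -> [16, 14]
enqueue(22) -> [16, 14, 22]
enqueue(29) -> [16, 14, 22, 29]
enqueue(17) -> [16, 14, 22, 29, 17]
enqueue(8) -> [16, 14, 22, 29, 17, 8]
Final queue (front to back): [16, 14, 22, 29, 17, 8]


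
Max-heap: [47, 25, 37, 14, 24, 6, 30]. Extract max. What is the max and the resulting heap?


Max = 47
Replace root with last, heapify down
Resulting heap: [37, 25, 30, 14, 24, 6]


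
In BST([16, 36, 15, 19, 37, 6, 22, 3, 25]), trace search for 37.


BST root = 16
Search for 37: compare at each node
Path: [16, 36, 37]


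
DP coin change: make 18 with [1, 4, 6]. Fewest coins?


dp[0]=0; dp[i]=1+min(dp[i-c] for c in coins)
...dp[13]=3, dp[14]=3, dp[15]=4, dp[16]=3, dp[17]=4, dp[18]=3
Minimum coins for 18 = 3


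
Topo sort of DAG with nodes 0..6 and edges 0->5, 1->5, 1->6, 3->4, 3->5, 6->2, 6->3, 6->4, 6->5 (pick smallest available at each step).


Kahn's algorithm, process smallest node first
Order: [0, 1, 6, 2, 3, 4, 5]


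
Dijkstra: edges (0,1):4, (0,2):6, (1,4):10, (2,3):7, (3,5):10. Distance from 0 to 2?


Dijkstra from 0:
Distances: {0: 0, 1: 4, 2: 6, 3: 13, 4: 14, 5: 23}
Shortest distance to 2 = 6, path = [0, 2]


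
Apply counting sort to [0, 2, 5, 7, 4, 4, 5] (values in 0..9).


Count array: [1, 0, 1, 0, 2, 2, 0, 1, 0, 0]
Reconstruct: [0, 2, 4, 4, 5, 5, 7]


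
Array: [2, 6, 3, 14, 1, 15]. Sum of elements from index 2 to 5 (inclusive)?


Prefix sums: [0, 2, 8, 11, 25, 26, 41]
Sum[2..5] = prefix[6] - prefix[2] = 41 - 8 = 33


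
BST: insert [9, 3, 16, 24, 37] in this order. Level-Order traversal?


Root = 9; build tree by BST insertion.
Level-Order traversal: [9, 3, 16, 24, 37]


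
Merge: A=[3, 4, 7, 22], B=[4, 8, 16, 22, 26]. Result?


Compare heads, take smaller each step.
Merged: [3, 4, 4, 7, 8, 16, 22, 22, 26]


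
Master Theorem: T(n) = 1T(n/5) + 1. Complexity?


a=1, b=5, c=0. log_5(1)=0 = c=0. Case 2: O(n^c log n) = O(log n)
Complexity: O(log n)


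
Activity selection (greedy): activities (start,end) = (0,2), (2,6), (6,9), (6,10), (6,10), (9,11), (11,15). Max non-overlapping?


Greedy: pick earliest-ending, then skip overlaps.
Selected (5 activities): [(0, 2), (2, 6), (6, 9), (9, 11), (11, 15)]


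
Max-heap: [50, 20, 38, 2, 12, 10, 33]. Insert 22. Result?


Append 22: [50, 20, 38, 2, 12, 10, 33, 22]
Bubble up: swap idx 7(22) with idx 3(2); swap idx 3(22) with idx 1(20)
Result: [50, 22, 38, 20, 12, 10, 33, 2]


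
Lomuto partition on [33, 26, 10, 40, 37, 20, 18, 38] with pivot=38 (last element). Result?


Elements <= 38 go left of pivot.
Result: [33, 26, 10, 37, 20, 18, 38, 40], pivot at index 6


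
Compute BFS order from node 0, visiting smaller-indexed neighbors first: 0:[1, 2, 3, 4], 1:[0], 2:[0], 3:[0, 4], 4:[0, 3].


BFS queue: start with [0]
Visit order: [0, 1, 2, 3, 4]


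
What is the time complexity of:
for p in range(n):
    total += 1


Per nesting level: O(n) = O(n)
Complexity: O(n)


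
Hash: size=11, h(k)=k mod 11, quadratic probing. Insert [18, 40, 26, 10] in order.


Insertions: 18->slot 7; 40->slot 8; 26->slot 4; 10->slot 10
Table: [None, None, None, None, 26, None, None, 18, 40, None, 10]


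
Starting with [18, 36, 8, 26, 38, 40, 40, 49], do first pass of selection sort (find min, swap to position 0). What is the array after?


After one pass: [8, 36, 18, 26, 38, 40, 40, 49]


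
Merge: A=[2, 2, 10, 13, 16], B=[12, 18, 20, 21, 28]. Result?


Compare heads, take smaller each step.
Merged: [2, 2, 10, 12, 13, 16, 18, 20, 21, 28]


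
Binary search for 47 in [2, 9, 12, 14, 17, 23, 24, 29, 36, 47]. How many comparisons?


Search for 47:
[0,9] mid=4 arr[4]=17
[5,9] mid=7 arr[7]=29
[8,9] mid=8 arr[8]=36
[9,9] mid=9 arr[9]=47
Total: 4 comparisons


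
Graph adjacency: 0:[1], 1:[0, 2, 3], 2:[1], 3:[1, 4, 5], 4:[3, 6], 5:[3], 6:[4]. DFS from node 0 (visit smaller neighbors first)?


DFS stack-based: start with [0]
Visit order: [0, 1, 2, 3, 4, 6, 5]


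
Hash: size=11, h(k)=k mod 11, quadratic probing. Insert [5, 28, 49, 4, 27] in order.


Insertions: 5->slot 5; 28->slot 6; 49->slot 9; 4->slot 4; 27->slot 3
Table: [None, None, None, 27, 4, 5, 28, None, None, 49, None]


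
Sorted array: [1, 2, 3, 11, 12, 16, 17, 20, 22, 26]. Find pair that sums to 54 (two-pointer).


Two pointers: lo=0, hi=9
No pair sums to 54


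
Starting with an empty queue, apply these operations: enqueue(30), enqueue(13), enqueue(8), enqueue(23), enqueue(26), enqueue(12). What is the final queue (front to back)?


enqueue(30) -> [30]
enqueue(13) -> [30, 13]
enqueue(8) -> [30, 13, 8]
enqueue(23) -> [30, 13, 8, 23]
enqueue(26) -> [30, 13, 8, 23, 26]
enqueue(12) -> [30, 13, 8, 23, 26, 12]
Final queue (front to back): [30, 13, 8, 23, 26, 12]


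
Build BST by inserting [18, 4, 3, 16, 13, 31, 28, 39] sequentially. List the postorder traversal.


Root = 18; build tree by BST insertion.
Postorder traversal: [3, 13, 16, 4, 28, 39, 31, 18]


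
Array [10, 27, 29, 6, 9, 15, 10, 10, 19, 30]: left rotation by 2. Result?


Left rotate by 2: [29, 6, 9, 15, 10, 10, 19, 30, 10, 27]


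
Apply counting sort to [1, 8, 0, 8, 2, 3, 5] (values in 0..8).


Count array: [1, 1, 1, 1, 0, 1, 0, 0, 2]
Reconstruct: [0, 1, 2, 3, 5, 8, 8]


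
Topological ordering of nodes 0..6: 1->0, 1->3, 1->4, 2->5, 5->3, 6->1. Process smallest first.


Kahn's algorithm, process smallest node first
Order: [2, 5, 6, 1, 0, 3, 4]


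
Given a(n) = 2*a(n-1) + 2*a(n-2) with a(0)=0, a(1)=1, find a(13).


Build bottom-up:
...a(11)=18272, a(12)=49920, a(13)=2*49920+2*18272=136384


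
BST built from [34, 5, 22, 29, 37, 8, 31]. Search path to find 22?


BST root = 34
Search for 22: compare at each node
Path: [34, 5, 22]


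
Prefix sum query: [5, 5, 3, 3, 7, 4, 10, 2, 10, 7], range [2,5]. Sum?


Prefix sums: [0, 5, 10, 13, 16, 23, 27, 37, 39, 49, 56]
Sum[2..5] = prefix[6] - prefix[2] = 27 - 10 = 17


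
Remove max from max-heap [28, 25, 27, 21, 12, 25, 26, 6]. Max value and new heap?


Max = 28
Replace root with last, heapify down
Resulting heap: [27, 25, 26, 21, 12, 25, 6]


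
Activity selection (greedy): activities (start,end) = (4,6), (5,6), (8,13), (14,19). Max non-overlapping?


Greedy: pick earliest-ending, then skip overlaps.
Selected (3 activities): [(4, 6), (8, 13), (14, 19)]


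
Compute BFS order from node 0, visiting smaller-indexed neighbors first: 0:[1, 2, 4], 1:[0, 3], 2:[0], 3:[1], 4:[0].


BFS queue: start with [0]
Visit order: [0, 1, 2, 4, 3]


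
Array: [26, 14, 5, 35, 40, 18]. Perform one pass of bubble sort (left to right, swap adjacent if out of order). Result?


After one pass: [14, 5, 26, 35, 18, 40]


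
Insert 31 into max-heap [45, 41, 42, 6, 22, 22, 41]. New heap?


Append 31: [45, 41, 42, 6, 22, 22, 41, 31]
Bubble up: swap idx 7(31) with idx 3(6)
Result: [45, 41, 42, 31, 22, 22, 41, 6]


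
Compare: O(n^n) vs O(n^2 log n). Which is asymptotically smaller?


n^2 log n grows slower than n^n
O(n^2 log n) is asymptotically smaller; O(n^n) grows faster


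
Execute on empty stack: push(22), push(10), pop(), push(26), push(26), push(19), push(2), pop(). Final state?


push(22) -> [22]
push(10) -> [22, 10]
pop() returns 10 -> [22]
push(26) -> [22, 26]
push(26) -> [22, 26, 26]
push(19) -> [22, 26, 26, 19]
push(2) -> [22, 26, 26, 19, 2]
pop() returns 2 -> [22, 26, 26, 19]
Final stack (bottom to top): [22, 26, 26, 19]


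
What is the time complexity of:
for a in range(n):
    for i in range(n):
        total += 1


Per nesting level: O(n) * O(n) = O(n^2)
Complexity: O(n^2)


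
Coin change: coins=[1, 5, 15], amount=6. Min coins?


dp[0]=0; dp[i]=1+min(dp[i-c] for c in coins)
...dp[1]=1, dp[2]=2, dp[3]=3, dp[4]=4, dp[5]=1, dp[6]=2
Minimum coins for 6 = 2


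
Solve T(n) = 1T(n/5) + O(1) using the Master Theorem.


a=1, b=5, c=0. log_5(1)=0 = c=0. Case 2: O(n^c log n) = O(log n)
Complexity: O(log n)


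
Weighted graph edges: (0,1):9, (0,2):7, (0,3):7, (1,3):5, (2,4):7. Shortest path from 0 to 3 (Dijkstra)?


Dijkstra from 0:
Distances: {0: 0, 1: 9, 2: 7, 3: 7, 4: 14}
Shortest distance to 3 = 7, path = [0, 3]


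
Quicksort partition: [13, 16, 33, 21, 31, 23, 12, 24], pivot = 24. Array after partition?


Elements <= 24 go left of pivot.
Result: [13, 16, 21, 23, 12, 24, 31, 33], pivot at index 5


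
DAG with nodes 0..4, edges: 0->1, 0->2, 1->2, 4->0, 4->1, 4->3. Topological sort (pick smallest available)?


Kahn's algorithm, process smallest node first
Order: [4, 0, 1, 2, 3]


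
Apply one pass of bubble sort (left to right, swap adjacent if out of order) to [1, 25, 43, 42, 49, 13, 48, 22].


After one pass: [1, 25, 42, 43, 13, 48, 22, 49]


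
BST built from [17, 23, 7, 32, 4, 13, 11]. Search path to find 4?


BST root = 17
Search for 4: compare at each node
Path: [17, 7, 4]


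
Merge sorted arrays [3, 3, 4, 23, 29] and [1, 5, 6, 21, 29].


Compare heads, take smaller each step.
Merged: [1, 3, 3, 4, 5, 6, 21, 23, 29, 29]


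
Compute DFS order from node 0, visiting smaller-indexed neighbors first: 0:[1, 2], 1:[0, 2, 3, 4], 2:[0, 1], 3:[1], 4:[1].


DFS stack-based: start with [0]
Visit order: [0, 1, 2, 3, 4]


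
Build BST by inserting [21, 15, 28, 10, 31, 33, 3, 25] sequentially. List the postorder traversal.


Root = 21; build tree by BST insertion.
Postorder traversal: [3, 10, 15, 25, 33, 31, 28, 21]
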